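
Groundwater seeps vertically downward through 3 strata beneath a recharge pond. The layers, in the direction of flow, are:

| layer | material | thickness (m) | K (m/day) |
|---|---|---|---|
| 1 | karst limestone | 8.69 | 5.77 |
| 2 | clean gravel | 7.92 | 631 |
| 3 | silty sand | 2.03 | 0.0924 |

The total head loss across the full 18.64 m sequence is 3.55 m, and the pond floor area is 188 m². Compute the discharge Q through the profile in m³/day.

Flow is perpendicular to layering, so the layers act in series and the equivalent K is the thickness-weighted harmonic mean.
Total thickness L = 8.69 + 7.92 + 2.03 = 18.64 m.
Σ(b_i/K_i) = 8.69/5.77 + 7.92/631 + 2.03/0.0924 = 23.49 d.
K_eq = L / Σ(b_i/K_i) = 18.64 / 23.49 = 0.7936 m/day.
Q = K_eq · A · (Δh/L) = 0.7936 × 188 × (3.55/18.64) = 28.41 m³/day.

28.4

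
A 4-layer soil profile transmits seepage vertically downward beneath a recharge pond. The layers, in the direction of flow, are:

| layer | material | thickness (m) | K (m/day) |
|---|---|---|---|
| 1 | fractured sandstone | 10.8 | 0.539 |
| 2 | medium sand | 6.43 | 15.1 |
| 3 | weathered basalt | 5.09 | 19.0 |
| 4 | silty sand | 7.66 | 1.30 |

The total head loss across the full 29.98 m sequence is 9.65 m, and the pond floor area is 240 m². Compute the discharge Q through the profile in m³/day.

Flow is perpendicular to layering, so the layers act in series and the equivalent K is the thickness-weighted harmonic mean.
Total thickness L = 10.8 + 6.43 + 5.09 + 7.66 = 29.98 m.
Σ(b_i/K_i) = 10.8/0.539 + 6.43/15.1 + 5.09/19.0 + 7.66/1.30 = 26.62 d.
K_eq = L / Σ(b_i/K_i) = 29.98 / 26.62 = 1.126 m/day.
Q = K_eq · A · (Δh/L) = 1.126 × 240 × (9.65/29.98) = 86.99 m³/day.

87.0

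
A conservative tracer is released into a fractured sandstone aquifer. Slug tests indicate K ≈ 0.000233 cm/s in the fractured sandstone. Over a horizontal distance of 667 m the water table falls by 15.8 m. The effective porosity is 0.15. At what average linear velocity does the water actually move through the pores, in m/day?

Convert K: 0.000233 cm/s × 864 = 0.2013 m/day.
Hydraulic gradient i = Δh / L = 15.8 / 667 = 0.02369.
Darcy flux q = K · i = 0.2013 × 0.02369 = 0.004769 m/day.
Seepage velocity v = q / n_e = 0.004769 / 0.15 = 0.03179 m/day.

0.0318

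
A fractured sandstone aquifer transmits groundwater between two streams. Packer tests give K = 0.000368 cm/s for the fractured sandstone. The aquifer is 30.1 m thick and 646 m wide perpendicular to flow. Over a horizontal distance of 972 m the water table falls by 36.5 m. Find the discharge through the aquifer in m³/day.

Convert K: 0.000368 cm/s × 864 = 0.3180 m/day.
Cross-sectional area A = 646 × 30.1 = 19445 m².
Hydraulic gradient i = Δh / L = 36.5 / 972 = 0.03755.
Darcy's law: Q = K · A · i = 0.3180 × 19445 × 0.03755 = 232.2 m³/day.

232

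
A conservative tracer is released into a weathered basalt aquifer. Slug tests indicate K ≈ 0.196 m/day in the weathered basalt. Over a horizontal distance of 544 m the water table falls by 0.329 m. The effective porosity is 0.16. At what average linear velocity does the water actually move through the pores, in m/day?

Hydraulic gradient i = Δh / L = 0.329 / 544 = 0.0006048.
Darcy flux q = K · i = 0.1960 × 0.0006048 = 0.0001185 m/day.
Seepage velocity v = q / n_e = 0.0001185 / 0.16 = 0.0007409 m/day.

0.000741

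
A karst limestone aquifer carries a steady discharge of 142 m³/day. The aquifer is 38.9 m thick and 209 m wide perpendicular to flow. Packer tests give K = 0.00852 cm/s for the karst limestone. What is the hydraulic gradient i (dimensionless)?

Convert K: 0.00852 cm/s × 864 = 7.361 m/day.
Cross-sectional area A = 209 × 38.9 = 8130 m².
From Q = K·A·i, i = Q / (K·A) = 142 / (7.361 × 8130) = 0.002373.

0.00237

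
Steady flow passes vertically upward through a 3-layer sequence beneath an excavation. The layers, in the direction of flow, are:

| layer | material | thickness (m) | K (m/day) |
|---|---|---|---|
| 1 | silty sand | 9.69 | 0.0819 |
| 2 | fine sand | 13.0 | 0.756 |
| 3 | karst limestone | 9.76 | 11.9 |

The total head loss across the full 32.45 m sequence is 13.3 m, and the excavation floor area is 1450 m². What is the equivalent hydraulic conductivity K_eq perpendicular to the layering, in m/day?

0.238

Flow is perpendicular to layering, so the layers act in series and the equivalent K is the thickness-weighted harmonic mean.
Total thickness L = 9.69 + 13.0 + 9.76 = 32.45 m.
Σ(b_i/K_i) = 9.69/0.0819 + 13.0/0.756 + 9.76/11.9 = 136.3 d.
K_eq = L / Σ(b_i/K_i) = 32.45 / 136.3 = 0.2380 m/day.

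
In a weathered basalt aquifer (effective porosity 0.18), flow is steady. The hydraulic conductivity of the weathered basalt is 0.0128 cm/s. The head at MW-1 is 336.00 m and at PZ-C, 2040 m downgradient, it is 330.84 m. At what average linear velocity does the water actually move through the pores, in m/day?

0.155

Convert K: 0.0128 cm/s × 864 = 11.06 m/day.
Hydraulic gradient i = (336.00 − 330.84) / 2040 = 5.16 / 2040 = 0.002529.
Darcy flux q = K · i = 11.06 × 0.002529 = 0.02797 m/day.
Seepage velocity v = q / n_e = 0.02797 / 0.18 = 0.1554 m/day.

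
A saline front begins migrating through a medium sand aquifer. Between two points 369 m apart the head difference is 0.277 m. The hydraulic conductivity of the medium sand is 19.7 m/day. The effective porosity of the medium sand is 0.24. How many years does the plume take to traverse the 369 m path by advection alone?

16.4

Hydraulic gradient i = Δh / L = 0.277 / 369 = 0.0007507.
Darcy flux q = K · i = 19.70 × 0.0007507 = 0.01479 m/day.
Seepage velocity v = q / n_e = 0.01479 / 0.24 = 0.06162 m/day.
Travel time t = L / v = 369 / 0.06162 = 5988 days = 16.40 years.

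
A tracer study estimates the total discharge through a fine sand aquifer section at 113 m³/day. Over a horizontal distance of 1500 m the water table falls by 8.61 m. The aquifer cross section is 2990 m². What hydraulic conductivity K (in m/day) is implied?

6.58

Hydraulic gradient i = Δh / L = 8.61 / 1500 = 0.005740.
From Q = K·A·i, K = Q / (A·i) = 113 / (2990 × 0.005740) = 6.584 m/day.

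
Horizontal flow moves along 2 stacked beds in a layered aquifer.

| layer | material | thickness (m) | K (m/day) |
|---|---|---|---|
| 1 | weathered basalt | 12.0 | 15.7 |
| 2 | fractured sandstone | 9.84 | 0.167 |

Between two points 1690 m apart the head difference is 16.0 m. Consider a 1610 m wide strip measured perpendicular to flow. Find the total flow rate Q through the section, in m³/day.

Flow is parallel to layering, so each bed carries its own Darcy discharge and the transmissivities add.
Σ(K_i·b_i) = 15.7×12.0 + 0.167×9.84 = 190.0 m²/day.
Hydraulic gradient i = Δh / L = 16.0 / 1690 = 0.009467.
Q = Σ(K_i·b_i) · W · i = 190.0 × 1610 × 0.009467 = 2897 m³/day.

2900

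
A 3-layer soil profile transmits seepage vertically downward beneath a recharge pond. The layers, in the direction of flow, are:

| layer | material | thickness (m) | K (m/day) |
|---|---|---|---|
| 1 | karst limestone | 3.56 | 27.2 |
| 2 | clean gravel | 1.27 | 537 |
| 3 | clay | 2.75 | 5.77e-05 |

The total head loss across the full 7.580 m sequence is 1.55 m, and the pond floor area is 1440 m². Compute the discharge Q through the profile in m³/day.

0.0468

Flow is perpendicular to layering, so the layers act in series and the equivalent K is the thickness-weighted harmonic mean.
Total thickness L = 3.56 + 1.27 + 2.75 = 7.580 m.
Σ(b_i/K_i) = 3.56/27.2 + 1.27/537 + 2.75/5.77e-05 = 47660 d.
K_eq = L / Σ(b_i/K_i) = 7.580 / 47660 = 0.0001590 m/day.
Q = K_eq · A · (Δh/L) = 0.0001590 × 1440 × (1.55/7.580) = 0.04683 m³/day.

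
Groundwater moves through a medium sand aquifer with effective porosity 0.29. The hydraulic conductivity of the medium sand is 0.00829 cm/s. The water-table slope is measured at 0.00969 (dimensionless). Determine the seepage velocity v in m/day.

Convert K: 0.00829 cm/s × 864 = 7.163 m/day.
Hydraulic gradient i = 0.00969.
Darcy flux q = K · i = 7.163 × 0.009690 = 0.06941 m/day.
Seepage velocity v = q / n_e = 0.06941 / 0.29 = 0.2393 m/day.

0.239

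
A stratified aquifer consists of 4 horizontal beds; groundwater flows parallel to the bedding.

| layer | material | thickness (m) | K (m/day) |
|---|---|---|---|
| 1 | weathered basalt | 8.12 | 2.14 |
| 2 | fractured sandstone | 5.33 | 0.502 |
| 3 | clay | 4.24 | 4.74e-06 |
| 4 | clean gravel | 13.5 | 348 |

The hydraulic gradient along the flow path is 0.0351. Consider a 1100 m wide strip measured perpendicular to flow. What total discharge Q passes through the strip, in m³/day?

182000

Flow is parallel to layering, so each bed carries its own Darcy discharge and the transmissivities add.
Σ(K_i·b_i) = 2.14×8.12 + 0.502×5.33 + 4.74e-06×4.24 + 348×13.5 = 4718 m²/day.
Hydraulic gradient i = 0.0351.
Q = Σ(K_i·b_i) · W · i = 4718 × 1100 × 0.03510 = 1.822e+05 m³/day.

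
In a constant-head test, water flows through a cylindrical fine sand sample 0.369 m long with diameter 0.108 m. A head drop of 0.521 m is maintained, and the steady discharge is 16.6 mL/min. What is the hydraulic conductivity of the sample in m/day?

Cross-sectional area A = π·(d/2)² = π × (0.108/2)² = 0.009161 m².
Convert discharge: 16.6 mL/min = 2.767e-07 m³/s.
Darcy's law rearranged: K = Q·L / (A·Δh) = 2.767e-07 × 0.369 / (0.009161 × 0.521) = 2.139e-05 m/s = 1.848 m/day.

1.85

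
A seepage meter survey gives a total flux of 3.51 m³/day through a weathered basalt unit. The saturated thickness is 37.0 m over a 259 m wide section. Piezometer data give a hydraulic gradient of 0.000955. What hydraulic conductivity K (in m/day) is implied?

Cross-sectional area A = 259 × 37.0 = 9583 m².
Hydraulic gradient i = 0.000955.
From Q = K·A·i, K = Q / (A·i) = 3.51 / (9583 × 0.0009550) = 0.3835 m/day.

0.384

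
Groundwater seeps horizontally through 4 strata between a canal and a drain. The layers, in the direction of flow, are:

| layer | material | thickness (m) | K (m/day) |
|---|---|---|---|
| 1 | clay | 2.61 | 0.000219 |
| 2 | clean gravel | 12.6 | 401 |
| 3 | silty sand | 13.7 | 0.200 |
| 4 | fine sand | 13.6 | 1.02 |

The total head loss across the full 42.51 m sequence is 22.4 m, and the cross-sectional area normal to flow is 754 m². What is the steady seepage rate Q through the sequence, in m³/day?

1.41

Flow is perpendicular to layering, so the layers act in series and the equivalent K is the thickness-weighted harmonic mean.
Total thickness L = 2.61 + 12.6 + 13.7 + 13.6 = 42.51 m.
Σ(b_i/K_i) = 2.61/0.000219 + 12.6/401 + 13.7/0.200 + 13.6/1.02 = 12000 d.
K_eq = L / Σ(b_i/K_i) = 42.51 / 12000 = 0.003543 m/day.
Q = K_eq · A · (Δh/L) = 0.003543 × 754 × (22.4/42.51) = 1.408 m³/day.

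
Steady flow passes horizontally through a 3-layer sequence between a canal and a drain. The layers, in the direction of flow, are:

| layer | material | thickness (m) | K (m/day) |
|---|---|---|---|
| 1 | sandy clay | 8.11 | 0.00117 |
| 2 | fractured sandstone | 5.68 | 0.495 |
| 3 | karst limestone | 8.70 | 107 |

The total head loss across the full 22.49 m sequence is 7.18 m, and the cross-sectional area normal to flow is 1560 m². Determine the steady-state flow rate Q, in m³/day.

Flow is perpendicular to layering, so the layers act in series and the equivalent K is the thickness-weighted harmonic mean.
Total thickness L = 8.11 + 5.68 + 8.70 = 22.49 m.
Σ(b_i/K_i) = 8.11/0.00117 + 5.68/0.495 + 8.70/107 = 6943 d.
K_eq = L / Σ(b_i/K_i) = 22.49 / 6943 = 0.003239 m/day.
Q = K_eq · A · (Δh/L) = 0.003239 × 1560 × (7.18/22.49) = 1.613 m³/day.

1.61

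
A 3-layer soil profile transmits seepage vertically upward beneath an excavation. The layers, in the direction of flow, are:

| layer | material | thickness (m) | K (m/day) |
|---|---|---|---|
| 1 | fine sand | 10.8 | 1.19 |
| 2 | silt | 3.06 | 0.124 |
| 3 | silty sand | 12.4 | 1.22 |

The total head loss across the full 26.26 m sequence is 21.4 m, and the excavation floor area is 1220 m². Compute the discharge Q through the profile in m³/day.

594

Flow is perpendicular to layering, so the layers act in series and the equivalent K is the thickness-weighted harmonic mean.
Total thickness L = 10.8 + 3.06 + 12.4 = 26.26 m.
Σ(b_i/K_i) = 10.8/1.19 + 3.06/0.124 + 12.4/1.22 = 43.92 d.
K_eq = L / Σ(b_i/K_i) = 26.26 / 43.92 = 0.5979 m/day.
Q = K_eq · A · (Δh/L) = 0.5979 × 1220 × (21.4/26.26) = 594.5 m³/day.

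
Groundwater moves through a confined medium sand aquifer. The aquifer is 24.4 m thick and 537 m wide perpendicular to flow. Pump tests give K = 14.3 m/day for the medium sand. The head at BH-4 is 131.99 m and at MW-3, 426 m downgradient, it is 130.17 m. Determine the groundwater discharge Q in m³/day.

Cross-sectional area A = 537 × 24.4 = 13103 m².
Hydraulic gradient i = (131.99 − 130.17) / 426 = 1.82 / 426 = 0.004272.
Darcy's law: Q = K · A · i = 14.30 × 13103 × 0.004272 = 800.5 m³/day.

801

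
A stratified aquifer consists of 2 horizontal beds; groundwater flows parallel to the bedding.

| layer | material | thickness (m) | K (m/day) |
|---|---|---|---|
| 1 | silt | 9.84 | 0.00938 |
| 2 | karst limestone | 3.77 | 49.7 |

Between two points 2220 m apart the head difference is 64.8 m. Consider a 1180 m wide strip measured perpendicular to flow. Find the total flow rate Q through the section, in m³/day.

6460

Flow is parallel to layering, so each bed carries its own Darcy discharge and the transmissivities add.
Σ(K_i·b_i) = 0.00938×9.84 + 49.7×3.77 = 187.5 m²/day.
Hydraulic gradient i = Δh / L = 64.8 / 2220 = 0.02919.
Q = Σ(K_i·b_i) · W · i = 187.5 × 1180 × 0.02919 = 6457 m³/day.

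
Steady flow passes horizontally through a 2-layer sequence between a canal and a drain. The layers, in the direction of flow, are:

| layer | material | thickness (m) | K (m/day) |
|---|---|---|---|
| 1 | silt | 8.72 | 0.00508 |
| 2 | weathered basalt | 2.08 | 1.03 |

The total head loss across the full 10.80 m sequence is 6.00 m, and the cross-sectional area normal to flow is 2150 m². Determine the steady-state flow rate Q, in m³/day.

7.51

Flow is perpendicular to layering, so the layers act in series and the equivalent K is the thickness-weighted harmonic mean.
Total thickness L = 8.72 + 2.08 = 10.80 m.
Σ(b_i/K_i) = 8.72/0.00508 + 2.08/1.03 = 1719 d.
K_eq = L / Σ(b_i/K_i) = 10.80 / 1719 = 0.006284 m/day.
Q = K_eq · A · (Δh/L) = 0.006284 × 2150 × (6.00/10.80) = 7.506 m³/day.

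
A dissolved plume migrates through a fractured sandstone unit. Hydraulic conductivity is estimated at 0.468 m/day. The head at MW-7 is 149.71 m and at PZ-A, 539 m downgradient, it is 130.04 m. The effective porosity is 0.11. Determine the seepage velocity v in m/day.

0.155

Hydraulic gradient i = (149.71 − 130.04) / 539 = 19.67 / 539 = 0.03649.
Darcy flux q = K · i = 0.4680 × 0.03649 = 0.01708 m/day.
Seepage velocity v = q / n_e = 0.01708 / 0.11 = 0.1553 m/day.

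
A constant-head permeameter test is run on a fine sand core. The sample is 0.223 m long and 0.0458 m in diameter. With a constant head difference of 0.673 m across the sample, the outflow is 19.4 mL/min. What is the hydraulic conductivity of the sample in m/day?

5.62

Cross-sectional area A = π·(d/2)² = π × (0.0458/2)² = 0.001647 m².
Convert discharge: 19.4 mL/min = 3.233e-07 m³/s.
Darcy's law rearranged: K = Q·L / (A·Δh) = 3.233e-07 × 0.223 / (0.001647 × 0.673) = 6.503e-05 m/s = 5.619 m/day.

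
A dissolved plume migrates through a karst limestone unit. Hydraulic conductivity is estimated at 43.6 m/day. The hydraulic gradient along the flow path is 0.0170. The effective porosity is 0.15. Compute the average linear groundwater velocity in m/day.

Hydraulic gradient i = 0.0170.
Darcy flux q = K · i = 43.60 × 0.01700 = 0.7412 m/day.
Seepage velocity v = q / n_e = 0.7412 / 0.15 = 4.941 m/day.

4.94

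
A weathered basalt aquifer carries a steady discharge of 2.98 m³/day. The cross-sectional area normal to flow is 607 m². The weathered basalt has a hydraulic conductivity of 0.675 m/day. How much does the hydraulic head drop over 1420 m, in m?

10.3

From Q = K·A·i, i = Q / (K·A) = 2.98 / (0.6750 × 607.0) = 0.007273.
Head loss Δh = i · L = 0.007273 × 1420 = 10.33 m.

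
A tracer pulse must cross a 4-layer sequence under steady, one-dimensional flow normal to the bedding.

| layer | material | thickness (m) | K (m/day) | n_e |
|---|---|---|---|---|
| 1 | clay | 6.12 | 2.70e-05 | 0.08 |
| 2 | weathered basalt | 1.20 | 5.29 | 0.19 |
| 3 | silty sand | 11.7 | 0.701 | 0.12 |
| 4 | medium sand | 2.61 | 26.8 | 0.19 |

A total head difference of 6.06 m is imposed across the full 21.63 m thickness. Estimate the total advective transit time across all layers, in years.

268

With flow normal to the layers, continuity requires the same specific discharge q through every layer.
Σ(b_i/K_i) = 6.12/2.70e-05 + 1.20/5.29 + 11.7/0.701 + 2.61/26.8 = 2.267e+05 d.
q = Δh / Σ(b_i/K_i) = 6.06 / 2.267e+05 = 2.673e-05 m/day.
In each layer the seepage velocity is v_i = q/n_i, so the layer transit time is t_i = b_i·n_i / q:
  layer 1 (clay): t_1 = 6.12 × 0.08 / 2.673e-05 = 18314 d
  layer 2 (weathered basalt): t_2 = 1.20 × 0.19 / 2.673e-05 = 8529 d
  layer 3 (silty sand): t_3 = 11.7 × 0.12 / 2.673e-05 = 52519 d
  layer 4 (medium sand): t_4 = 2.61 × 0.19 / 2.673e-05 = 18550 d
Total t = Σ t_i = 97912 days = 268.1 years.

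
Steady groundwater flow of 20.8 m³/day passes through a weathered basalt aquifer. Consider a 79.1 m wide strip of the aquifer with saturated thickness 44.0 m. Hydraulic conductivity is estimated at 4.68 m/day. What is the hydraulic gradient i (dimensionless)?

Cross-sectional area A = 79.1 × 44.0 = 3480 m².
From Q = K·A·i, i = Q / (K·A) = 20.8 / (4.680 × 3480) = 0.001277.

0.00128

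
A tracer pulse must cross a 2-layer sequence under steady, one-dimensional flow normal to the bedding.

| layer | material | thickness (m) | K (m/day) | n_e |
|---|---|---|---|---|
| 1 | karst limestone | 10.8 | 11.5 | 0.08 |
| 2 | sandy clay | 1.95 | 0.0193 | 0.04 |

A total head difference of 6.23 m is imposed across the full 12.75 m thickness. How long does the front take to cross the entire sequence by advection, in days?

With flow normal to the layers, continuity requires the same specific discharge q through every layer.
Σ(b_i/K_i) = 10.8/11.5 + 1.95/0.0193 = 102.0 d.
q = Δh / Σ(b_i/K_i) = 6.23 / 102.0 = 0.06109 m/day.
In each layer the seepage velocity is v_i = q/n_i, so the layer transit time is t_i = b_i·n_i / q:
  layer 1 (karst limestone): t_1 = 10.8 × 0.08 / 0.06109 = 14.14 d
  layer 2 (sandy clay): t_2 = 1.95 × 0.04 / 0.06109 = 1.277 d
Total t = Σ t_i = 15.42 days.

15.4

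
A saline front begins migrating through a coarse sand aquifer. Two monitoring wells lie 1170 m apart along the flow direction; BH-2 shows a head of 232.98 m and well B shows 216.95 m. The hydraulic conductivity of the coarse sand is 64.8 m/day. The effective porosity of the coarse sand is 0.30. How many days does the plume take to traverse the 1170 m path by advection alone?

395

Hydraulic gradient i = (232.98 − 216.95) / 1170 = 16.03 / 1170 = 0.01370.
Darcy flux q = K · i = 64.80 × 0.01370 = 0.8878 m/day.
Seepage velocity v = q / n_e = 0.8878 / 0.30 = 2.959 m/day.
Travel time t = L / v = 1170 / 2.959 = 395.4 days.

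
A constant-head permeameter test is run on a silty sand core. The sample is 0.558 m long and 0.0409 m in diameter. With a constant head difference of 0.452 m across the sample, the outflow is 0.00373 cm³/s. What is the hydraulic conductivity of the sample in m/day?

Cross-sectional area A = π·(d/2)² = π × (0.0409/2)² = 0.001314 m².
Convert discharge: 0.00373 cm³/s = 3.730e-09 m³/s.
Darcy's law rearranged: K = Q·L / (A·Δh) = 3.730e-09 × 0.558 / (0.001314 × 0.452) = 3.505e-06 m/s = 0.3028 m/day.

0.303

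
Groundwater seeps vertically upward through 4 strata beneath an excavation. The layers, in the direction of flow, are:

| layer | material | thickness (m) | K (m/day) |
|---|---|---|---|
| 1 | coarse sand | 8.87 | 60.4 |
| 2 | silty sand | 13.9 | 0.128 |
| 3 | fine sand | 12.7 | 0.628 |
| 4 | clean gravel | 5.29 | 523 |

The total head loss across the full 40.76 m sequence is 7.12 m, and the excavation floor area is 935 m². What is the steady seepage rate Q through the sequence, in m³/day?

51.6

Flow is perpendicular to layering, so the layers act in series and the equivalent K is the thickness-weighted harmonic mean.
Total thickness L = 8.87 + 13.9 + 12.7 + 5.29 = 40.76 m.
Σ(b_i/K_i) = 8.87/60.4 + 13.9/0.128 + 12.7/0.628 + 5.29/523 = 129.0 d.
K_eq = L / Σ(b_i/K_i) = 40.76 / 129.0 = 0.3160 m/day.
Q = K_eq · A · (Δh/L) = 0.3160 × 935 × (7.12/40.76) = 51.62 m³/day.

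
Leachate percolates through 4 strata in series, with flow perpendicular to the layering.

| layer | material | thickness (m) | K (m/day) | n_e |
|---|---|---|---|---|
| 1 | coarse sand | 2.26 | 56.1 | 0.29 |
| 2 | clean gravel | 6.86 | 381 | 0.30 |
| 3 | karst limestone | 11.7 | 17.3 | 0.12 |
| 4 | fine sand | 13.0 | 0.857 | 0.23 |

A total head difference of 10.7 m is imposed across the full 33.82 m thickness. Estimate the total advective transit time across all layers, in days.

10.6

With flow normal to the layers, continuity requires the same specific discharge q through every layer.
Σ(b_i/K_i) = 2.26/56.1 + 6.86/381 + 11.7/17.3 + 13.0/0.857 = 15.90 d.
q = Δh / Σ(b_i/K_i) = 10.7 / 15.90 = 0.6728 m/day.
In each layer the seepage velocity is v_i = q/n_i, so the layer transit time is t_i = b_i·n_i / q:
  layer 1 (coarse sand): t_1 = 2.26 × 0.29 / 0.6728 = 0.9741 d
  layer 2 (clean gravel): t_2 = 6.86 × 0.30 / 0.6728 = 3.059 d
  layer 3 (karst limestone): t_3 = 11.7 × 0.12 / 0.6728 = 2.087 d
  layer 4 (fine sand): t_4 = 13.0 × 0.23 / 0.6728 = 4.444 d
Total t = Σ t_i = 10.56 days.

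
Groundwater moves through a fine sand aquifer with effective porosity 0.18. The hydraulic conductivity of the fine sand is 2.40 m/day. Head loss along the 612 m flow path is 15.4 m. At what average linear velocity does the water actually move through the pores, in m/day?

Hydraulic gradient i = Δh / L = 15.4 / 612 = 0.02516.
Darcy flux q = K · i = 2.400 × 0.02516 = 0.06039 m/day.
Seepage velocity v = q / n_e = 0.06039 / 0.18 = 0.3355 m/day.

0.336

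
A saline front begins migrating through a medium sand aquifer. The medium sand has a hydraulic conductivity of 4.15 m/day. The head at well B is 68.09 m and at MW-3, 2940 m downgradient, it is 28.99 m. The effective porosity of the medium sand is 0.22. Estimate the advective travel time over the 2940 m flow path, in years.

Hydraulic gradient i = (68.09 − 28.99) / 2940 = 39.1 / 2940 = 0.01330.
Darcy flux q = K · i = 4.150 × 0.01330 = 0.05519 m/day.
Seepage velocity v = q / n_e = 0.05519 / 0.22 = 0.2509 m/day.
Travel time t = L / v = 2940 / 0.2509 = 11719 days = 32.09 years.

32.1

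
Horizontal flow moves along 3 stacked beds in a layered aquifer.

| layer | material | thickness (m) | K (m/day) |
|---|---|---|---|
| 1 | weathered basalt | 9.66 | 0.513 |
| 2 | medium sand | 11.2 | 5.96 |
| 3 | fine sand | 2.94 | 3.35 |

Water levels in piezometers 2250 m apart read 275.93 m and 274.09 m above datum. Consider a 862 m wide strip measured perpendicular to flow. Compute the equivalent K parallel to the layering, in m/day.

3.43

Flow is parallel to layering, so each bed carries its own Darcy discharge and the transmissivities add.
Σ(K_i·b_i) = 0.513×9.66 + 5.96×11.2 + 3.35×2.94 = 81.56 m²/day.
Total thickness b = 23.80 m, so K_eq = Σ(K_i·b_i)/b = 3.427 m/day.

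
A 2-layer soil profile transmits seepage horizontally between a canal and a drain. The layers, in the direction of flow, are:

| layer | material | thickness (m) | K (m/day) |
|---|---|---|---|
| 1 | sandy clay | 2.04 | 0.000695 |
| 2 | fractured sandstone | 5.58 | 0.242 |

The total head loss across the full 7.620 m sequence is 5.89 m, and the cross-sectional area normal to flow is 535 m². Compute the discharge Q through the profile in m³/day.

Flow is perpendicular to layering, so the layers act in series and the equivalent K is the thickness-weighted harmonic mean.
Total thickness L = 2.04 + 5.58 = 7.620 m.
Σ(b_i/K_i) = 2.04/0.000695 + 5.58/0.242 = 2958 d.
K_eq = L / Σ(b_i/K_i) = 7.620 / 2958 = 0.002576 m/day.
Q = K_eq · A · (Δh/L) = 0.002576 × 535 × (5.89/7.620) = 1.065 m³/day.

1.07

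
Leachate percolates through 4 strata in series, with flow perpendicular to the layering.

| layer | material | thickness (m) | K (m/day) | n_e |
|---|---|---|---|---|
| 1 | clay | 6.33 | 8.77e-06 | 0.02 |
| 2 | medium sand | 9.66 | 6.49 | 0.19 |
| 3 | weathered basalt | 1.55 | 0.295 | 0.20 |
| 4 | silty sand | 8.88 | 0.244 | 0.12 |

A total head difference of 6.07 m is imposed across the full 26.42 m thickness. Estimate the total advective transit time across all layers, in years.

With flow normal to the layers, continuity requires the same specific discharge q through every layer.
Σ(b_i/K_i) = 6.33/8.77e-06 + 9.66/6.49 + 1.55/0.295 + 8.88/0.244 = 7.218e+05 d.
q = Δh / Σ(b_i/K_i) = 6.07 / 7.218e+05 = 8.409e-06 m/day.
In each layer the seepage velocity is v_i = q/n_i, so the layer transit time is t_i = b_i·n_i / q:
  layer 1 (clay): t_1 = 6.33 × 0.02 / 8.409e-06 = 15055 d
  layer 2 (medium sand): t_2 = 9.66 × 0.19 / 8.409e-06 = 2.183e+05 d
  layer 3 (weathered basalt): t_3 = 1.55 × 0.20 / 8.409e-06 = 36864 d
  layer 4 (silty sand): t_4 = 8.88 × 0.12 / 8.409e-06 = 1.267e+05 d
Total t = Σ t_i = 3.969e+05 days = 1087 years.

1090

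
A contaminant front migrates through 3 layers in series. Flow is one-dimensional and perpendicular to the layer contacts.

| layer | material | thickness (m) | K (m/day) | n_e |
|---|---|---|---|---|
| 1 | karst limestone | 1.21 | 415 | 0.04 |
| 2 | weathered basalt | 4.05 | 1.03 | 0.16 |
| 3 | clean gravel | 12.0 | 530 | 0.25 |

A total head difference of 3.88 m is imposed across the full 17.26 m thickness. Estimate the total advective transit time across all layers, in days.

With flow normal to the layers, continuity requires the same specific discharge q through every layer.
Σ(b_i/K_i) = 1.21/415 + 4.05/1.03 + 12.0/530 = 3.958 d.
q = Δh / Σ(b_i/K_i) = 3.88 / 3.958 = 0.9804 m/day.
In each layer the seepage velocity is v_i = q/n_i, so the layer transit time is t_i = b_i·n_i / q:
  layer 1 (karst limestone): t_1 = 1.21 × 0.04 / 0.9804 = 0.04937 d
  layer 2 (weathered basalt): t_2 = 4.05 × 0.16 / 0.9804 = 0.6610 d
  layer 3 (clean gravel): t_3 = 12.0 × 0.25 / 0.9804 = 3.060 d
Total t = Σ t_i = 3.770 days.

3.77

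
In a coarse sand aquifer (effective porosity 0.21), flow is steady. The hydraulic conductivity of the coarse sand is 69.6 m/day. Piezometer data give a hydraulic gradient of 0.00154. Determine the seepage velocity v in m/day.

Hydraulic gradient i = 0.00154.
Darcy flux q = K · i = 69.60 × 0.001540 = 0.1072 m/day.
Seepage velocity v = q / n_e = 0.1072 / 0.21 = 0.5104 m/day.

0.510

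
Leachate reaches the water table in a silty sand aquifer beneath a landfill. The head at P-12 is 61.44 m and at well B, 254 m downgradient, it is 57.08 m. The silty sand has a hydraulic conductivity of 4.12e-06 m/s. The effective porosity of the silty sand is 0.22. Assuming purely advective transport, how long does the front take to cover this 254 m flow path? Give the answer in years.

25.0

Convert K: 4.12e-06 m/s × 86400 = 0.3560 m/day.
Hydraulic gradient i = (61.44 − 57.08) / 254 = 4.36 / 254 = 0.01717.
Darcy flux q = K · i = 0.3560 × 0.01717 = 0.006110 m/day.
Seepage velocity v = q / n_e = 0.006110 / 0.22 = 0.02777 m/day.
Travel time t = L / v = 254 / 0.02777 = 9145 days = 25.04 years.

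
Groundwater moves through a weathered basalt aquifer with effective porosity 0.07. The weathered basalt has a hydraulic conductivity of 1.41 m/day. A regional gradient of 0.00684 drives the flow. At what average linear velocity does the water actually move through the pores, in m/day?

Hydraulic gradient i = 0.00684.
Darcy flux q = K · i = 1.410 × 0.006840 = 0.009644 m/day.
Seepage velocity v = q / n_e = 0.009644 / 0.07 = 0.1378 m/day.

0.138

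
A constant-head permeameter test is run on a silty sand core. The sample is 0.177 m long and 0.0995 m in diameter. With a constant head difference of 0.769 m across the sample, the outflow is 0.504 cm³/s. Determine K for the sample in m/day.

1.29

Cross-sectional area A = π·(d/2)² = π × (0.0995/2)² = 0.007776 m².
Convert discharge: 0.504 cm³/s = 5.040e-07 m³/s.
Darcy's law rearranged: K = Q·L / (A·Δh) = 5.040e-07 × 0.177 / (0.007776 × 0.769) = 1.492e-05 m/s = 1.289 m/day.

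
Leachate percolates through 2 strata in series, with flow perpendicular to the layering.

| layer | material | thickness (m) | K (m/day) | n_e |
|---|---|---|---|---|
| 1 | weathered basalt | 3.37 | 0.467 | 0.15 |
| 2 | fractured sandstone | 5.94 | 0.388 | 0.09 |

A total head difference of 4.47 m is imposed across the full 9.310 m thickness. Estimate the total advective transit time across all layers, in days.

5.24

With flow normal to the layers, continuity requires the same specific discharge q through every layer.
Σ(b_i/K_i) = 3.37/0.467 + 5.94/0.388 = 22.53 d.
q = Δh / Σ(b_i/K_i) = 4.47 / 22.53 = 0.1984 m/day.
In each layer the seepage velocity is v_i = q/n_i, so the layer transit time is t_i = b_i·n_i / q:
  layer 1 (weathered basalt): t_1 = 3.37 × 0.15 / 0.1984 = 2.547 d
  layer 2 (fractured sandstone): t_2 = 5.94 × 0.09 / 0.1984 = 2.694 d
Total t = Σ t_i = 5.241 days.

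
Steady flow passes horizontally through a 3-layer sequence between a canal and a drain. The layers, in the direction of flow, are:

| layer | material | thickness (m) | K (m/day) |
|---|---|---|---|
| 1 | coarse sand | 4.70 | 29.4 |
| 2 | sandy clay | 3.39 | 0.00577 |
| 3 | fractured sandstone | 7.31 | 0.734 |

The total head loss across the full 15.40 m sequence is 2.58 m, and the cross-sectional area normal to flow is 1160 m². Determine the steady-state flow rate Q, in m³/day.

5.01

Flow is perpendicular to layering, so the layers act in series and the equivalent K is the thickness-weighted harmonic mean.
Total thickness L = 4.70 + 3.39 + 7.31 = 15.40 m.
Σ(b_i/K_i) = 4.70/29.4 + 3.39/0.00577 + 7.31/0.734 = 597.6 d.
K_eq = L / Σ(b_i/K_i) = 15.40 / 597.6 = 0.02577 m/day.
Q = K_eq · A · (Δh/L) = 0.02577 × 1160 × (2.58/15.40) = 5.008 m³/day.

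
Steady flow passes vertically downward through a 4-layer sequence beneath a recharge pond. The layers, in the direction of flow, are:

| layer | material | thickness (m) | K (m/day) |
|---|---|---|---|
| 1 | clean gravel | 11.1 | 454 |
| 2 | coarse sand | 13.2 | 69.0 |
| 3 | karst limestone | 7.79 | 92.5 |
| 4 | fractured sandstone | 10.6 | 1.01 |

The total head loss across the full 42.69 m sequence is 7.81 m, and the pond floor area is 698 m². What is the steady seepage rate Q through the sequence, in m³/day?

Flow is perpendicular to layering, so the layers act in series and the equivalent K is the thickness-weighted harmonic mean.
Total thickness L = 11.1 + 13.2 + 7.79 + 10.6 = 42.69 m.
Σ(b_i/K_i) = 11.1/454 + 13.2/69.0 + 7.79/92.5 + 10.6/1.01 = 10.80 d.
K_eq = L / Σ(b_i/K_i) = 42.69 / 10.80 = 3.955 m/day.
Q = K_eq · A · (Δh/L) = 3.955 × 698 × (7.81/42.69) = 505.0 m³/day.

505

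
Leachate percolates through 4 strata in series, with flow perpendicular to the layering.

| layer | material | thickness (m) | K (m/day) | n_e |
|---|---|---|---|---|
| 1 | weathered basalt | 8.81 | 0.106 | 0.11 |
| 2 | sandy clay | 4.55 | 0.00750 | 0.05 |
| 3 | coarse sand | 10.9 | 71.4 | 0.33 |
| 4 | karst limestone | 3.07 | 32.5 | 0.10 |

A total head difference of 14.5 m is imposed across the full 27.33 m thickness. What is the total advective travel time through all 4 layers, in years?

With flow normal to the layers, continuity requires the same specific discharge q through every layer.
Σ(b_i/K_i) = 8.81/0.106 + 4.55/0.00750 + 10.9/71.4 + 3.07/32.5 = 690.0 d.
q = Δh / Σ(b_i/K_i) = 14.5 / 690.0 = 0.02101 m/day.
In each layer the seepage velocity is v_i = q/n_i, so the layer transit time is t_i = b_i·n_i / q:
  layer 1 (weathered basalt): t_1 = 8.81 × 0.11 / 0.02101 = 46.12 d
  layer 2 (sandy clay): t_2 = 4.55 × 0.05 / 0.02101 = 10.83 d
  layer 3 (coarse sand): t_3 = 10.9 × 0.33 / 0.02101 = 171.2 d
  layer 4 (karst limestone): t_4 = 3.07 × 0.10 / 0.02101 = 14.61 d
Total t = Σ t_i = 242.7 days = 0.6646 years.

0.665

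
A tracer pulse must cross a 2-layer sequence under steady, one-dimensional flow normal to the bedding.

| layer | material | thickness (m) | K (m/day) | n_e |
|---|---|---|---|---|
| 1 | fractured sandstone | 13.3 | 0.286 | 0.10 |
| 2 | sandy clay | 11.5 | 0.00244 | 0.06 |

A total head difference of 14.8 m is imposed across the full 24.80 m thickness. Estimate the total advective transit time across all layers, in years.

With flow normal to the layers, continuity requires the same specific discharge q through every layer.
Σ(b_i/K_i) = 13.3/0.286 + 11.5/0.00244 = 4760 d.
q = Δh / Σ(b_i/K_i) = 14.8 / 4760 = 0.003109 m/day.
In each layer the seepage velocity is v_i = q/n_i, so the layer transit time is t_i = b_i·n_i / q:
  layer 1 (fractured sandstone): t_1 = 13.3 × 0.10 / 0.003109 = 427.7 d
  layer 2 (sandy clay): t_2 = 11.5 × 0.06 / 0.003109 = 221.9 d
Total t = Σ t_i = 649.6 days = 1.779 years.

1.78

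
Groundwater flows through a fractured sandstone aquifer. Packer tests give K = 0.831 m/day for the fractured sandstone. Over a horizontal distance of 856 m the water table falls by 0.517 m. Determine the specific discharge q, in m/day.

0.000502

Hydraulic gradient i = Δh / L = 0.517 / 856 = 0.0006040.
Specific discharge q = K · i = 0.8310 × 0.0006040 = 0.0005019 m/day.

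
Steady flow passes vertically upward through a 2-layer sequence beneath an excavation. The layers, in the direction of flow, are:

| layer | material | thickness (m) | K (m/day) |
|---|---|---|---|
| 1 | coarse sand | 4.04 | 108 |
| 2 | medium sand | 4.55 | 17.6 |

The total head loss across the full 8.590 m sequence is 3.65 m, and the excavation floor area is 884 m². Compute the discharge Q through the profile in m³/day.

10900

Flow is perpendicular to layering, so the layers act in series and the equivalent K is the thickness-weighted harmonic mean.
Total thickness L = 4.04 + 4.55 = 8.590 m.
Σ(b_i/K_i) = 4.04/108 + 4.55/17.6 = 0.2959 d.
K_eq = L / Σ(b_i/K_i) = 8.590 / 0.2959 = 29.03 m/day.
Q = K_eq · A · (Δh/L) = 29.03 × 884 × (3.65/8.590) = 10903 m³/day.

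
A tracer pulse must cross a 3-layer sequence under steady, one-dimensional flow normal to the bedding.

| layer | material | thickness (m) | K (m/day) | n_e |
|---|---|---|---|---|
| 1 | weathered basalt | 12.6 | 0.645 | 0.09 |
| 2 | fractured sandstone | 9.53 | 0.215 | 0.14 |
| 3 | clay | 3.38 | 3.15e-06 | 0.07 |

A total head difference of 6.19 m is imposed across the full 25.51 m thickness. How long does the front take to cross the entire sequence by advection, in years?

With flow normal to the layers, continuity requires the same specific discharge q through every layer.
Σ(b_i/K_i) = 12.6/0.645 + 9.53/0.215 + 3.38/3.15e-06 = 1.073e+06 d.
q = Δh / Σ(b_i/K_i) = 6.19 / 1.073e+06 = 5.768e-06 m/day.
In each layer the seepage velocity is v_i = q/n_i, so the layer transit time is t_i = b_i·n_i / q:
  layer 1 (weathered basalt): t_1 = 12.6 × 0.09 / 5.768e-06 = 1.966e+05 d
  layer 2 (fractured sandstone): t_2 = 9.53 × 0.14 / 5.768e-06 = 2.313e+05 d
  layer 3 (clay): t_3 = 3.38 × 0.07 / 5.768e-06 = 41016 d
Total t = Σ t_i = 4.689e+05 days = 1284 years.

1280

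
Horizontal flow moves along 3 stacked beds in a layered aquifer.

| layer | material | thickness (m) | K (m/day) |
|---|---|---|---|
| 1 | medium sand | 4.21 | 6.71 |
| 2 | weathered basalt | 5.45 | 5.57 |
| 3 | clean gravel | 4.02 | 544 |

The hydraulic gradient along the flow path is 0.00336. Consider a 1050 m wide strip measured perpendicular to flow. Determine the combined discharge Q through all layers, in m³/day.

7920

Flow is parallel to layering, so each bed carries its own Darcy discharge and the transmissivities add.
Σ(K_i·b_i) = 6.71×4.21 + 5.57×5.45 + 544×4.02 = 2245 m²/day.
Hydraulic gradient i = 0.00336.
Q = Σ(K_i·b_i) · W · i = 2245 × 1050 × 0.003360 = 7922 m³/day.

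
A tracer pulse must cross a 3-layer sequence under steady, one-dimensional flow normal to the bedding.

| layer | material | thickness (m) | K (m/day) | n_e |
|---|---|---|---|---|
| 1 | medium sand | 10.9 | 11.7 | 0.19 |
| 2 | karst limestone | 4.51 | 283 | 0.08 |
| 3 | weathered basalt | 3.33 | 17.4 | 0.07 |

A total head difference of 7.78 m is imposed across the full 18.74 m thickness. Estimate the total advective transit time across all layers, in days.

0.390

With flow normal to the layers, continuity requires the same specific discharge q through every layer.
Σ(b_i/K_i) = 10.9/11.7 + 4.51/283 + 3.33/17.4 = 1.139 d.
q = Δh / Σ(b_i/K_i) = 7.78 / 1.139 = 6.831 m/day.
In each layer the seepage velocity is v_i = q/n_i, so the layer transit time is t_i = b_i·n_i / q:
  layer 1 (medium sand): t_1 = 10.9 × 0.19 / 6.831 = 0.3032 d
  layer 2 (karst limestone): t_2 = 4.51 × 0.08 / 6.831 = 0.05282 d
  layer 3 (weathered basalt): t_3 = 3.33 × 0.07 / 6.831 = 0.03412 d
Total t = Σ t_i = 0.3901 days.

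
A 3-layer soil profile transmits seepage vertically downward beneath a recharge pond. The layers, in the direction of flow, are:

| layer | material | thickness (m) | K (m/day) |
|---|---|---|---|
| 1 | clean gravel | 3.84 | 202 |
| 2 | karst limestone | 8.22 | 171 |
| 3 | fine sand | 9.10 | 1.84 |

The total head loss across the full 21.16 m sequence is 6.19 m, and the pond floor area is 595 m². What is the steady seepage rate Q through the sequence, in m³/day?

Flow is perpendicular to layering, so the layers act in series and the equivalent K is the thickness-weighted harmonic mean.
Total thickness L = 3.84 + 8.22 + 9.10 = 21.16 m.
Σ(b_i/K_i) = 3.84/202 + 8.22/171 + 9.10/1.84 = 5.013 d.
K_eq = L / Σ(b_i/K_i) = 21.16 / 5.013 = 4.221 m/day.
Q = K_eq · A · (Δh/L) = 4.221 × 595 × (6.19/21.16) = 734.7 m³/day.

735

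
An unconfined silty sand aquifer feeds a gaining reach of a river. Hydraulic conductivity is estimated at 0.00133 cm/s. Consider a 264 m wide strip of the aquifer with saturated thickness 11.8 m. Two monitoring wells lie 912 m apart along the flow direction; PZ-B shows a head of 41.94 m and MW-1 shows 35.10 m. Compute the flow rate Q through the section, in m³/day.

26.8

Convert K: 0.00133 cm/s × 864 = 1.149 m/day.
Cross-sectional area A = 264 × 11.8 = 3115 m².
Hydraulic gradient i = (41.94 − 35.10) / 912 = 6.84 / 912 = 0.007500.
Darcy's law: Q = K · A · i = 1.149 × 3115 × 0.007500 = 26.85 m³/day.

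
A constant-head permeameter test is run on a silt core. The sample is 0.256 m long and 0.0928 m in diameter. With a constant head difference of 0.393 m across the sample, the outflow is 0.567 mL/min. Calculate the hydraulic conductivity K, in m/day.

0.0786

Cross-sectional area A = π·(d/2)² = π × (0.0928/2)² = 0.006764 m².
Convert discharge: 0.567 mL/min = 9.450e-09 m³/s.
Darcy's law rearranged: K = Q·L / (A·Δh) = 9.450e-09 × 0.256 / (0.006764 × 0.393) = 9.101e-07 m/s = 0.07863 m/day.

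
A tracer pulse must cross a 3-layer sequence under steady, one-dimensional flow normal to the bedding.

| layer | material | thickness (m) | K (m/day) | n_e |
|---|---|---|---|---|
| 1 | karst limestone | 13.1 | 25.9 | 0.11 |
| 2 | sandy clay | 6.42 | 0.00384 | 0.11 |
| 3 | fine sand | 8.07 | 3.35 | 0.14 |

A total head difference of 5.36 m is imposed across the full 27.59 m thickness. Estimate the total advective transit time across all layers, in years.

2.80

With flow normal to the layers, continuity requires the same specific discharge q through every layer.
Σ(b_i/K_i) = 13.1/25.9 + 6.42/0.00384 + 8.07/3.35 = 1675 d.
q = Δh / Σ(b_i/K_i) = 5.36 / 1675 = 0.003200 m/day.
In each layer the seepage velocity is v_i = q/n_i, so the layer transit time is t_i = b_i·n_i / q:
  layer 1 (karst limestone): t_1 = 13.1 × 0.11 / 0.003200 = 450.3 d
  layer 2 (sandy clay): t_2 = 6.42 × 0.11 / 0.003200 = 220.7 d
  layer 3 (fine sand): t_3 = 8.07 × 0.14 / 0.003200 = 353.0 d
Total t = Σ t_i = 1024 days = 2.803 years.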